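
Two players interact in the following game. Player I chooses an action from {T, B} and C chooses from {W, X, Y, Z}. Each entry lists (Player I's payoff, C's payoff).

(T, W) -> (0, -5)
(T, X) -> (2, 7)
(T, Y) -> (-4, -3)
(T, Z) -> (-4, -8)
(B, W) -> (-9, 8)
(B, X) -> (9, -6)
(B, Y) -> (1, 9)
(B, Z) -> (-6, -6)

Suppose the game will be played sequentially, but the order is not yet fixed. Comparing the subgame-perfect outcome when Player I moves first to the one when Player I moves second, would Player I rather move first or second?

If Player I leads: C's best replies are T→X, B→Y; Player I's induced payoffs 2, 1; outcome (T, X), payoffs (2, 7).
If C leads: Player I's best replies are W→T, X→B, Y→B, Z→T; C's induced payoffs -5, -6, 9, -8; outcome (B, Y), payoffs (1, 9).
Player I gets 2 moving first and 1 moving second, so Player I prefers to move first.

first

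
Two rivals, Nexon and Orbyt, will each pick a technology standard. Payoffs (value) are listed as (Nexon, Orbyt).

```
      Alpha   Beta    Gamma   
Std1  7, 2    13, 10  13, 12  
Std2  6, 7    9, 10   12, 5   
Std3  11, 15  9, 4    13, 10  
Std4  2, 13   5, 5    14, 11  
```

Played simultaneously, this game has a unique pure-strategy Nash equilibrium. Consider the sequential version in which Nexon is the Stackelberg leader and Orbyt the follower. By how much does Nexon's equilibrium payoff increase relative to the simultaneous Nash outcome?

Work backward from Orbyt's decision.
- Std1: BR = Gamma, leader payoff 13.
- Std2: BR = Beta, leader payoff 9.
- Std3: BR = Alpha, leader payoff 11.
- Std4: BR = Alpha, leader payoff 2.
Among 13, 9, 11, 2, the best is 13 at Std1. Subgame-perfect outcome: (Std1, Gamma) with payoffs (13, 12).
Now find the simultaneous Nash equilibrium.
Nexon's best replies: Alpha→Std3; Beta→Std1; Gamma→Std4.
Orbyt's best replies: Std1→Gamma; Std2→Beta; Std3→Alpha; Std4→Alpha.
Only (Std3, Alpha) has each player best-responding; Nash payoffs (11, 15).
Nexon's commitment gain: 13 − 11 = 2.

2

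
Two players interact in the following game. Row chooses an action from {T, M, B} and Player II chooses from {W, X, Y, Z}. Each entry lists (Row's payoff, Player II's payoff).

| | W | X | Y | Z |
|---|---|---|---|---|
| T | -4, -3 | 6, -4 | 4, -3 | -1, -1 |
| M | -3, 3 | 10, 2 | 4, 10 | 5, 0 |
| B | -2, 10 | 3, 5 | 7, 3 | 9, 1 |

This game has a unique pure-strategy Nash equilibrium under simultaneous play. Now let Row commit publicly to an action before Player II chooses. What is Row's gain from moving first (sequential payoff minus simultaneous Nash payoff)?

6

Work backward from Player II's decision.
- T → Player II plays Z (best of -3, -4, -3, -1); Row gets -1.
- M → Player II plays Y (best of 3, 2, 10, 0); Row gets 4.
- B → Player II plays W (best of 10, 5, 3, 1); Row gets -2.
Maximizing over -1, 4, -2, Row chooses M. Subgame-perfect outcome: (M, Y) with payoffs (4, 10).
For the simultaneous game, intersect best replies.
Row's best replies: W→B; X→M; Y→B; Z→B.
Player II's best replies: T→Z; M→Y; B→W.
The unique mutual best reply is (B, W), giving (-2, 10).
Row's commitment gain: 4 − -2 = 6.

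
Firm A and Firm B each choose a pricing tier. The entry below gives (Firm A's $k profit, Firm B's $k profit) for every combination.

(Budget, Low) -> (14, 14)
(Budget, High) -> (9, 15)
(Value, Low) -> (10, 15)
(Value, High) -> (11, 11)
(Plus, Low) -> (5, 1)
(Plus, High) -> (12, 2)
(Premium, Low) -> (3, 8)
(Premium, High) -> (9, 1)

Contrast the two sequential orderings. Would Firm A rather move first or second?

second

If Firm A leads: Firm B's best replies are Budget→High, Value→Low, Plus→High, Premium→Low; Firm A's induced payoffs 9, 10, 12, 3; outcome (Plus, High), payoffs (12, 2).
If Firm B leads: Firm A's best replies are Low→Budget, High→Plus; Firm B's induced payoffs 14, 2; outcome (Budget, Low), payoffs (14, 14).
Firm A gets 12 moving first and 14 moving second, so Firm A prefers to move second.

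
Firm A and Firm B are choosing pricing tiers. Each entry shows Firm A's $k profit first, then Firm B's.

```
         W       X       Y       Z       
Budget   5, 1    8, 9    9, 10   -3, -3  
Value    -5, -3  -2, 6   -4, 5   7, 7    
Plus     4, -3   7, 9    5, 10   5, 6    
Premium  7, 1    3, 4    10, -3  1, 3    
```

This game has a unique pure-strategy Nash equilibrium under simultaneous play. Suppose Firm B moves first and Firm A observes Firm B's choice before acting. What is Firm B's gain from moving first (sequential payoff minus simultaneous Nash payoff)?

2

Work backward from Firm A's decision.
- W → Firm A plays Premium (best of 5, -5, 4, 7); Firm B gets 1.
- X → Firm A plays Budget (best of 8, -2, 7, 3); Firm B gets 9.
- Y → Firm A plays Premium (best of 9, -4, 5, 10); Firm B gets -3.
- Z → Firm A plays Value (best of -3, 7, 5, 1); Firm B gets 7.
Firm B's induced payoffs are 1, 9, -3, 7, so Firm B commits to X. Subgame-perfect outcome: (Budget, X) with payoffs (8, 9).
Under simultaneous play:
Firm A's best replies: W→Premium; X→Budget; Y→Premium; Z→Value.
Firm B's best replies: Budget→Y; Value→Z; Plus→Y; Premium→X.
Only (Value, Z) has each player best-responding; Nash payoffs (7, 7).
Firm B's commitment gain: 9 − 7 = 2.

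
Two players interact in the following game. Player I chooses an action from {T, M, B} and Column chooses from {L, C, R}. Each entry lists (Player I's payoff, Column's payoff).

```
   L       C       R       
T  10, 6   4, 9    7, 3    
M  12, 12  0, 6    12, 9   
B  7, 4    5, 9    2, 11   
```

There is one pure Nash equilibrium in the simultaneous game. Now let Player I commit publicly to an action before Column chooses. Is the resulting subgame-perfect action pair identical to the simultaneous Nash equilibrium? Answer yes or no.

Column best-responds to each possible Player I move:
- T → Column plays C (best of 6, 9, 3); Player I gets 4.
- M → Column plays L (best of 12, 6, 9); Player I gets 12.
- B → Column plays R (best of 4, 9, 11); Player I gets 2.
Among 4, 12, 2, the best is 12 at M. Subgame-perfect outcome: (M, L) with payoffs (12, 12).
Under simultaneous play:
Player I's best replies: L→M; C→B; R→M.
Column's best replies: T→C; M→L; B→R.
Only (M, L) has each player best-responding; Nash payoffs (12, 12).
Sequential outcome (M, L) coincides with the Nash profile (M, L).

yes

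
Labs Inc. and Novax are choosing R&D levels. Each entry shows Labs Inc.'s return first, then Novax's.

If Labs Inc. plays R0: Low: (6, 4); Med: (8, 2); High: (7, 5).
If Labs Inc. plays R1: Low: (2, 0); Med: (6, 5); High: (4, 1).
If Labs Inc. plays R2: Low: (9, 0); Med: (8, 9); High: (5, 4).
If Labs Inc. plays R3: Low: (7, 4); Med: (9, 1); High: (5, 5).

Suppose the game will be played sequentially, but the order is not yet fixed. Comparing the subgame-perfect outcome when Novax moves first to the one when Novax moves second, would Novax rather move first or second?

If Labs Inc. leads: Novax's best replies are R0→High, R1→Med, R2→Med, R3→High; Labs Inc.'s induced payoffs 7, 6, 8, 5; outcome (R2, Med), payoffs (8, 9).
If Novax leads: Labs Inc.'s best replies are Low→R2, Med→R3, High→R0; Novax's induced payoffs 0, 1, 5; outcome (R0, High), payoffs (7, 5).
Novax gets 5 moving first and 9 moving second, so Novax prefers to move second.

second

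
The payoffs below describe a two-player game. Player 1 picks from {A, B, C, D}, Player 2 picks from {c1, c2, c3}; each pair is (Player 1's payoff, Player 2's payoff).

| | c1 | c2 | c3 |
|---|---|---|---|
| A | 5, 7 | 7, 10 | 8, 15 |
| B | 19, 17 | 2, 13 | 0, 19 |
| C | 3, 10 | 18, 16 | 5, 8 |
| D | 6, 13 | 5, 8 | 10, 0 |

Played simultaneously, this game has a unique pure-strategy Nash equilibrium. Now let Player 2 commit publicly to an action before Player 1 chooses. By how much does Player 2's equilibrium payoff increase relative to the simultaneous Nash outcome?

1

Backward induction with Player 2 moving first.
- c1: BR = B, leader payoff 17.
- c2: BR = C, leader payoff 16.
- c3: BR = D, leader payoff 0.
Maximizing over 17, 16, 0, Player 2 chooses c1. Subgame-perfect outcome: (B, c1) with payoffs (19, 17).
For the simultaneous game, intersect best replies.
Player 1's best replies: c1→B; c2→C; c3→D.
Player 2's best replies: A→c3; B→c3; C→c2; D→c1.
The unique mutual best reply is (C, c2), giving (18, 16).
Player 2's commitment gain: 17 − 16 = 1.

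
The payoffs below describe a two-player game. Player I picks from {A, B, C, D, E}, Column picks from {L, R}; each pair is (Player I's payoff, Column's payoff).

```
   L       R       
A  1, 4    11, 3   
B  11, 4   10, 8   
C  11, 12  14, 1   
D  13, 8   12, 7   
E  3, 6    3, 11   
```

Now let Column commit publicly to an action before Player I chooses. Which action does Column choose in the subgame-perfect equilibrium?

L

Player I best-responds to each possible Column move:
- L: Player I compares 1, 11, 11, 13, 3 and picks D; Column would get 8.
- R: Player I compares 11, 10, 14, 12, 3 and picks C; Column would get 1.
Maximizing over 8, 1, Column chooses L. Subgame-perfect outcome: (D, L) with payoffs (13, 8).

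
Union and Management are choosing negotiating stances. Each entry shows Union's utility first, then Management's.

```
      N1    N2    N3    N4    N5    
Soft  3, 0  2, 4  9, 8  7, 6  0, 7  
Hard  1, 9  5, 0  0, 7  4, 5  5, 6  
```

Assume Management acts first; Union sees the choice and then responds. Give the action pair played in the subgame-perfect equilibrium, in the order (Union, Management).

Backward induction with Management moving first.
- N1: Union compares 3, 1 and picks Soft; Management would get 0.
- N2: Union compares 2, 5 and picks Hard; Management would get 0.
- N3: Union compares 9, 0 and picks Soft; Management would get 8.
- N4: Union compares 7, 4 and picks Soft; Management would get 6.
- N5: Union compares 0, 5 and picks Hard; Management would get 6.
Among 0, 0, 8, 6, 6, the best is 8 at N3. Subgame-perfect outcome: (Soft, N3) with payoffs (9, 8).

(Soft, N3)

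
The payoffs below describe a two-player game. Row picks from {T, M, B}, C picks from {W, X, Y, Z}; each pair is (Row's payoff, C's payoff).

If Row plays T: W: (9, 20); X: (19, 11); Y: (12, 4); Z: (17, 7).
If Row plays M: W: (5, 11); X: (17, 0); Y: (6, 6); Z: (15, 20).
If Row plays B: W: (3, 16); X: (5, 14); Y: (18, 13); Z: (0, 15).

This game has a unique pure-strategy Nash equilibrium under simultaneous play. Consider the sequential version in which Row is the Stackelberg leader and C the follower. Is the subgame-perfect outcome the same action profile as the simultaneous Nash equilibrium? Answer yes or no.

no

Backward induction with Row moving first.
- T: BR = W, leader payoff 9.
- M: BR = Z, leader payoff 15.
- B: BR = W, leader payoff 3.
Maximizing over 9, 15, 3, Row chooses M. Subgame-perfect outcome: (M, Z) with payoffs (15, 20).
For the simultaneous game, intersect best replies.
Row's best replies: W→T; X→T; Y→B; Z→T.
C's best replies: T→W; M→Z; B→W.
The unique mutual best reply is (T, W), giving (9, 20).
Sequential outcome (M, Z) differs from the Nash profile (T, W).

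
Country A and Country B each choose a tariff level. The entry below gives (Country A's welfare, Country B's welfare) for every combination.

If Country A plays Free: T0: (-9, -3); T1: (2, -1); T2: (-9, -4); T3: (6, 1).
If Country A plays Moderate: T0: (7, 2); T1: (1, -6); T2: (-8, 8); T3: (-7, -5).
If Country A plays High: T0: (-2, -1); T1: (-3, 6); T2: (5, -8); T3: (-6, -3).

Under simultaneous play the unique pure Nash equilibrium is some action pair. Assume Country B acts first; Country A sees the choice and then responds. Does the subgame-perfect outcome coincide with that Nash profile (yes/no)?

no

Work backward from Country A's decision.
- T0: Country A compares -9, 7, -2 and picks Moderate; Country B would get 2.
- T1: Country A compares 2, 1, -3 and picks Free; Country B would get -1.
- T2: Country A compares -9, -8, 5 and picks High; Country B would get -8.
- T3: Country A compares 6, -7, -6 and picks Free; Country B would get 1.
Among 2, -1, -8, 1, the best is 2 at T0. Subgame-perfect outcome: (Moderate, T0) with payoffs (7, 2).
Now find the simultaneous Nash equilibrium.
Country A's best replies: T0→Moderate; T1→Free; T2→High; T3→Free.
Country B's best replies: Free→T3; Moderate→T2; High→T1.
Only (Free, T3) has each player best-responding; Nash payoffs (6, 1).
Sequential outcome (Moderate, T0) differs from the Nash profile (Free, T3).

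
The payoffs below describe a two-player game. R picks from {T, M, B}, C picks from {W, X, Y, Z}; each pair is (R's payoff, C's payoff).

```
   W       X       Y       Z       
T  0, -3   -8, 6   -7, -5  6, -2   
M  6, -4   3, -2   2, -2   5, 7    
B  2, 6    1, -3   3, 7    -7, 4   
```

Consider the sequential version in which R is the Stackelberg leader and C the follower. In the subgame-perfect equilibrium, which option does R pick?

C best-responds to each possible R move:
- T: C compares -3, 6, -5, -2 and picks X; R would get -8.
- M: C compares -4, -2, -2, 7 and picks Z; R would get 5.
- B: C compares 6, -3, 7, 4 and picks Y; R would get 3.
R's induced payoffs are -8, 5, 3, so R commits to M. Subgame-perfect outcome: (M, Z) with payoffs (5, 7).

M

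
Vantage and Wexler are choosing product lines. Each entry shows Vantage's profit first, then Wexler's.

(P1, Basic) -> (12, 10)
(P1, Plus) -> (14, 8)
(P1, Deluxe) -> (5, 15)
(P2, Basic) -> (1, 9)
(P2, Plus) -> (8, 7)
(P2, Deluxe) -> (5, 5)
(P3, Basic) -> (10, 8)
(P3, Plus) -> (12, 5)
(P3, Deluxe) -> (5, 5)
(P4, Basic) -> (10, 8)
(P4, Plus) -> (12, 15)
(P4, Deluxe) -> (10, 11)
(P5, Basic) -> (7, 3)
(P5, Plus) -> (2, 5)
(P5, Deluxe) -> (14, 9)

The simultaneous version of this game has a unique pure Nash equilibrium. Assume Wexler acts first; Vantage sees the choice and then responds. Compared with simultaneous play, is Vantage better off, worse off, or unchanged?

worse off

Backward induction with Wexler moving first.
- Basic: BR = P1, leader payoff 10.
- Plus: BR = P1, leader payoff 8.
- Deluxe: BR = P5, leader payoff 9.
Among 10, 8, 9, the best is 10 at Basic. Subgame-perfect outcome: (P1, Basic) with payoffs (12, 10).
Under simultaneous play:
Vantage's best replies: Basic→P1; Plus→P1; Deluxe→P5.
Wexler's best replies: P1→Deluxe; P2→Basic; P3→Basic; P4→Plus; P5→Deluxe.
Only (P5, Deluxe) has each player best-responding; Nash payoffs (14, 9).
Vantage earns 12 sequentially versus 14 at the Nash outcome: worse off.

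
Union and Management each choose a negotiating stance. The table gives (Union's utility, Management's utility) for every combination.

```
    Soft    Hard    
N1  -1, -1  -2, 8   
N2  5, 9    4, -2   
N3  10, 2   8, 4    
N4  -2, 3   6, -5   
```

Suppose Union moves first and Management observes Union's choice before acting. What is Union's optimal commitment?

N3

Management best-responds to each possible Union move:
- N1: Management compares -1, 8 and picks Hard; Union would get -2.
- N2: Management compares 9, -2 and picks Soft; Union would get 5.
- N3: Management compares 2, 4 and picks Hard; Union would get 8.
- N4: Management compares 3, -5 and picks Soft; Union would get -2.
Among -2, 5, 8, -2, the best is 8 at N3. Subgame-perfect outcome: (N3, Hard) with payoffs (8, 4).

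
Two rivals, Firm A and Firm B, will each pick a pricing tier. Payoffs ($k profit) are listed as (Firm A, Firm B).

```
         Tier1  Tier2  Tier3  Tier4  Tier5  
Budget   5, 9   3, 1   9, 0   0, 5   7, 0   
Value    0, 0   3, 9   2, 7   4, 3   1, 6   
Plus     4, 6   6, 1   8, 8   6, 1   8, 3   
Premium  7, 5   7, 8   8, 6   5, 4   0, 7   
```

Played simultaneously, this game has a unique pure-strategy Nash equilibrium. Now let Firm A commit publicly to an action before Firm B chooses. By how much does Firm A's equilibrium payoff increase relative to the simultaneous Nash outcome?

1

Backward induction with Firm A moving first.
- Budget: BR = Tier1, leader payoff 5.
- Value: BR = Tier2, leader payoff 3.
- Plus: BR = Tier3, leader payoff 8.
- Premium: BR = Tier2, leader payoff 7.
Among 5, 3, 8, 7, the best is 8 at Plus. Subgame-perfect outcome: (Plus, Tier3) with payoffs (8, 8).
Under simultaneous play:
Firm A's best replies: Tier1→Premium; Tier2→Premium; Tier3→Budget; Tier4→Plus; Tier5→Plus.
Firm B's best replies: Budget→Tier1; Value→Tier2; Plus→Tier3; Premium→Tier2.
The unique mutual best reply is (Premium, Tier2), giving (7, 8).
Firm A's commitment gain: 8 − 7 = 1.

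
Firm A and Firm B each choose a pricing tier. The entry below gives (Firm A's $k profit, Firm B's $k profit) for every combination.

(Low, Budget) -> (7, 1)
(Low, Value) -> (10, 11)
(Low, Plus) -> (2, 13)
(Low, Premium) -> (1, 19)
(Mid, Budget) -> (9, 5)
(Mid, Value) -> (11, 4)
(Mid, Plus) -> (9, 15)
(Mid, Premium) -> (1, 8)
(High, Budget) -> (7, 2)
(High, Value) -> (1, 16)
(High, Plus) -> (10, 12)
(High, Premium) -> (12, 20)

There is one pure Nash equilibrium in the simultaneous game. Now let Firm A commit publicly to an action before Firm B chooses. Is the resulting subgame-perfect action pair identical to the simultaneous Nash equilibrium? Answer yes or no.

Backward induction with Firm A moving first.
- Low: Firm B compares 1, 11, 13, 19 and picks Premium; Firm A would get 1.
- Mid: Firm B compares 5, 4, 15, 8 and picks Plus; Firm A would get 9.
- High: Firm B compares 2, 16, 12, 20 and picks Premium; Firm A would get 12.
Firm A's induced payoffs are 1, 9, 12, so Firm A commits to High. Subgame-perfect outcome: (High, Premium) with payoffs (12, 20).
Under simultaneous play:
Firm A's best replies: Budget→Mid; Value→Mid; Plus→High; Premium→High.
Firm B's best replies: Low→Premium; Mid→Plus; High→Premium.
Only (High, Premium) has each player best-responding; Nash payoffs (12, 20).
Sequential outcome (High, Premium) coincides with the Nash profile (High, Premium).

yes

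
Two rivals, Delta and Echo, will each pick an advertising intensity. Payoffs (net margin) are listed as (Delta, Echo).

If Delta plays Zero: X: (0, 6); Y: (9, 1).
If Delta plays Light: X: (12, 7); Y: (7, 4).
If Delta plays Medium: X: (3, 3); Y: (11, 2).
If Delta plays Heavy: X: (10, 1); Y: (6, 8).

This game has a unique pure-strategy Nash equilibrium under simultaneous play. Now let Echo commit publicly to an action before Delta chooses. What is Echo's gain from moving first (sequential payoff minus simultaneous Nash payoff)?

0

Backward induction with Echo moving first.
- X: Delta compares 0, 12, 3, 10 and picks Light; Echo would get 7.
- Y: Delta compares 9, 7, 11, 6 and picks Medium; Echo would get 2.
Among 7, 2, the best is 7 at X. Subgame-perfect outcome: (Light, X) with payoffs (12, 7).
For the simultaneous game, intersect best replies.
Delta's best replies: X→Light; Y→Medium.
Echo's best replies: Zero→X; Light→X; Medium→X; Heavy→Y.
Only (Light, X) has each player best-responding; Nash payoffs (12, 7).
Echo's commitment gain: 7 − 7 = 0.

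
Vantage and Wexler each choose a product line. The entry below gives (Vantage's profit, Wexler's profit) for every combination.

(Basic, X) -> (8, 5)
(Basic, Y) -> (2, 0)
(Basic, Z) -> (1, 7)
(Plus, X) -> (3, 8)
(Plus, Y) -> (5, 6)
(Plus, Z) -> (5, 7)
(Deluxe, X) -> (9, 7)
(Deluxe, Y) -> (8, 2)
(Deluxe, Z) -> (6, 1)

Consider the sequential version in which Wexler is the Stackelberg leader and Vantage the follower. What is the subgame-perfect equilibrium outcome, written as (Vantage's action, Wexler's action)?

Vantage best-responds to each possible Wexler move:
- X → Vantage plays Deluxe (best of 8, 3, 9); Wexler gets 7.
- Y → Vantage plays Deluxe (best of 2, 5, 8); Wexler gets 2.
- Z → Vantage plays Deluxe (best of 1, 5, 6); Wexler gets 1.
Wexler's induced payoffs are 7, 2, 1, so Wexler commits to X. Subgame-perfect outcome: (Deluxe, X) with payoffs (9, 7).

(Deluxe, X)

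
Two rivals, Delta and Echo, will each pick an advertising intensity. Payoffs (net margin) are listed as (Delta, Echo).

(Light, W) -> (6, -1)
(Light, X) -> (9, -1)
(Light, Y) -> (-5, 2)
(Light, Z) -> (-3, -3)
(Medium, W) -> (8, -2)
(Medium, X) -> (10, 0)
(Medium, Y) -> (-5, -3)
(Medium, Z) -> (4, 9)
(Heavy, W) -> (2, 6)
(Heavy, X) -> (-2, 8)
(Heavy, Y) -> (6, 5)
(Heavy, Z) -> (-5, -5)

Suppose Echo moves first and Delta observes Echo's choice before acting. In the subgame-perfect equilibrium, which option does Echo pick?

Work backward from Delta's decision.
- W: Delta compares 6, 8, 2 and picks Medium; Echo would get -2.
- X: Delta compares 9, 10, -2 and picks Medium; Echo would get 0.
- Y: Delta compares -5, -5, 6 and picks Heavy; Echo would get 5.
- Z: Delta compares -3, 4, -5 and picks Medium; Echo would get 9.
Echo's induced payoffs are -2, 0, 5, 9, so Echo commits to Z. Subgame-perfect outcome: (Medium, Z) with payoffs (4, 9).

Z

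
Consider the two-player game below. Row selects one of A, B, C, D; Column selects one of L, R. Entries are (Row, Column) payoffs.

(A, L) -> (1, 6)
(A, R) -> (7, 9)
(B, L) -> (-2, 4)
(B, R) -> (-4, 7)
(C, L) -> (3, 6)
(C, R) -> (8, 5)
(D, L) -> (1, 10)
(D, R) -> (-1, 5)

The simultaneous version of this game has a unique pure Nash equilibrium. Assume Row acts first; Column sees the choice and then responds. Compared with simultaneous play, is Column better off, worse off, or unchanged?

better off

Backward induction with Row moving first.
- A → Column plays R (best of 6, 9); Row gets 7.
- B → Column plays R (best of 4, 7); Row gets -4.
- C → Column plays L (best of 6, 5); Row gets 3.
- D → Column plays L (best of 10, 5); Row gets 1.
Maximizing over 7, -4, 3, 1, Row chooses A. Subgame-perfect outcome: (A, R) with payoffs (7, 9).
Under simultaneous play:
Row's best replies: L→C; R→C.
Column's best replies: A→R; B→R; C→L; D→L.
The unique mutual best reply is (C, L), giving (3, 6).
Column earns 9 sequentially versus 6 at the Nash outcome: better off.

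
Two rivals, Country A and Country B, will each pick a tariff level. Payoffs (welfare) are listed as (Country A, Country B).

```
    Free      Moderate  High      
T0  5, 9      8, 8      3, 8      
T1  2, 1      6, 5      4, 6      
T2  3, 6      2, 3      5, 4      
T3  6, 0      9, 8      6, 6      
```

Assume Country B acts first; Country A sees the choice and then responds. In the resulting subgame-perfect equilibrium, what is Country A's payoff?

Solve by backward induction (Country B leads).
- Free: Country A compares 5, 2, 3, 6 and picks T3; Country B would get 0.
- Moderate: Country A compares 8, 6, 2, 9 and picks T3; Country B would get 8.
- High: Country A compares 3, 4, 5, 6 and picks T3; Country B would get 6.
Country B's induced payoffs are 0, 8, 6, so Country B commits to Moderate. Subgame-perfect outcome: (T3, Moderate) with payoffs (9, 8).

9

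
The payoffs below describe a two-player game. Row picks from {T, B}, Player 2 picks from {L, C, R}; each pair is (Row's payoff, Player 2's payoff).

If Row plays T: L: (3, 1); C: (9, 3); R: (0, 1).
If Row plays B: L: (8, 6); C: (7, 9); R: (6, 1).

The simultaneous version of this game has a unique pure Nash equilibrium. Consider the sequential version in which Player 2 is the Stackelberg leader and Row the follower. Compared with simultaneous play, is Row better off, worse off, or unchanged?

worse off

Solve by backward induction (Player 2 leads).
- L: BR = B, leader payoff 6.
- C: BR = T, leader payoff 3.
- R: BR = B, leader payoff 1.
Maximizing over 6, 3, 1, Player 2 chooses L. Subgame-perfect outcome: (B, L) with payoffs (8, 6).
For the simultaneous game, intersect best replies.
Row's best replies: L→B; C→T; R→B.
Player 2's best replies: T→C; B→C.
Only (T, C) has each player best-responding; Nash payoffs (9, 3).
Row earns 8 sequentially versus 9 at the Nash outcome: worse off.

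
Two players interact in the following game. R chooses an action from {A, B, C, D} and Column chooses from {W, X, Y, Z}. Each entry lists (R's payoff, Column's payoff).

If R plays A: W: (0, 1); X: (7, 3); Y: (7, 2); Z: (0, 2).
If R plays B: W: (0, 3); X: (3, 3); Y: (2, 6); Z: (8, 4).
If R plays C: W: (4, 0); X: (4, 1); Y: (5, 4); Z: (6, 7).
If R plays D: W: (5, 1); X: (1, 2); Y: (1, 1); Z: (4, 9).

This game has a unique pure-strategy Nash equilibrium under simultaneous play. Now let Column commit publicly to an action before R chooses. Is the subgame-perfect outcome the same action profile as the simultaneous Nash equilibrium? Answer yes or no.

R best-responds to each possible Column move:
- W → R plays D (best of 0, 0, 4, 5); Column gets 1.
- X → R plays A (best of 7, 3, 4, 1); Column gets 3.
- Y → R plays A (best of 7, 2, 5, 1); Column gets 2.
- Z → R plays B (best of 0, 8, 6, 4); Column gets 4.
Column's induced payoffs are 1, 3, 2, 4, so Column commits to Z. Subgame-perfect outcome: (B, Z) with payoffs (8, 4).
Now find the simultaneous Nash equilibrium.
R's best replies: W→D; X→A; Y→A; Z→B.
Column's best replies: A→X; B→Y; C→Z; D→Z.
The unique mutual best reply is (A, X), giving (7, 3).
Sequential outcome (B, Z) differs from the Nash profile (A, X).

no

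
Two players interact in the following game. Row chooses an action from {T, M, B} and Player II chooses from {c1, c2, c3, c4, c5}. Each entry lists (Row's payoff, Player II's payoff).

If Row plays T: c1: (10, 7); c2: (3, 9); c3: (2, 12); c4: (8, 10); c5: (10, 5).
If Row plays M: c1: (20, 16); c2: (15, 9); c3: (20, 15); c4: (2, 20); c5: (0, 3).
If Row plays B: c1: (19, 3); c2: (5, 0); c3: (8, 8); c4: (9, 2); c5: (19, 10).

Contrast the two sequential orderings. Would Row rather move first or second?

second

If Row leads: Player II's best replies are T→c3, M→c4, B→c5; Row's induced payoffs 2, 2, 19; outcome (B, c5), payoffs (19, 10).
If Player II leads: Row's best replies are c1→M, c2→M, c3→M, c4→B, c5→B; Player II's induced payoffs 16, 9, 15, 2, 10; outcome (M, c1), payoffs (20, 16).
Row gets 19 moving first and 20 moving second, so Row prefers to move second.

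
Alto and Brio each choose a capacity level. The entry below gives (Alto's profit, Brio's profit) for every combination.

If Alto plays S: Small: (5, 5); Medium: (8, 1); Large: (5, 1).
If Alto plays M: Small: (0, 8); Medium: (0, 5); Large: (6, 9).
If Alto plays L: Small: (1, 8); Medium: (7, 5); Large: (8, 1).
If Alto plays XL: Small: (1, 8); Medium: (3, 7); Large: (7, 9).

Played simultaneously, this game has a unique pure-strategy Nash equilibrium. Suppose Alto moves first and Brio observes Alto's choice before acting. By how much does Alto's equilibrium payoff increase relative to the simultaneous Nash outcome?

2

Solve by backward induction (Alto leads).
- S: BR = Small, leader payoff 5.
- M: BR = Large, leader payoff 6.
- L: BR = Small, leader payoff 1.
- XL: BR = Large, leader payoff 7.
Among 5, 6, 1, 7, the best is 7 at XL. Subgame-perfect outcome: (XL, Large) with payoffs (7, 9).
For the simultaneous game, intersect best replies.
Alto's best replies: Small→S; Medium→S; Large→L.
Brio's best replies: S→Small; M→Large; L→Small; XL→Large.
The unique mutual best reply is (S, Small), giving (5, 5).
Alto's commitment gain: 7 − 5 = 2.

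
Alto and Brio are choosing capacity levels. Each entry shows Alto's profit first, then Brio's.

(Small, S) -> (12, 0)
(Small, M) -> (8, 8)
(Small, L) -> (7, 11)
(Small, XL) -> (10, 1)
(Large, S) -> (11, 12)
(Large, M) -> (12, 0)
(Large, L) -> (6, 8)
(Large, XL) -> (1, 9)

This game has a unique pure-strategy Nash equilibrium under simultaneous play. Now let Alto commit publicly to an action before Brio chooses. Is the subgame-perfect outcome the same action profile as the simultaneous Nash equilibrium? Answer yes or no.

no

Solve by backward induction (Alto leads).
- Small → Brio plays L (best of 0, 8, 11, 1); Alto gets 7.
- Large → Brio plays S (best of 12, 0, 8, 9); Alto gets 11.
Alto's induced payoffs are 7, 11, so Alto commits to Large. Subgame-perfect outcome: (Large, S) with payoffs (11, 12).
Now find the simultaneous Nash equilibrium.
Alto's best replies: S→Small; M→Large; L→Small; XL→Small.
Brio's best replies: Small→L; Large→S.
The unique mutual best reply is (Small, L), giving (7, 11).
Sequential outcome (Large, S) differs from the Nash profile (Small, L).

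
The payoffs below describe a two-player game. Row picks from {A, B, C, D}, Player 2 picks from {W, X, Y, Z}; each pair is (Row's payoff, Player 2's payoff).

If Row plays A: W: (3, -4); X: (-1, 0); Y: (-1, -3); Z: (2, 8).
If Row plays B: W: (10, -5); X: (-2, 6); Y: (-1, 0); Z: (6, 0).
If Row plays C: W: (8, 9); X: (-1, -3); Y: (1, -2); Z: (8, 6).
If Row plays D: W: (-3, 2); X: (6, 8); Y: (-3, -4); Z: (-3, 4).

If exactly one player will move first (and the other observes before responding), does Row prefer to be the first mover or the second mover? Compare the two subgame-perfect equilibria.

first

If Row leads: Player 2's best replies are A→Z, B→X, C→W, D→X; Row's induced payoffs 2, -2, 8, 6; outcome (C, W), payoffs (8, 9).
If Player 2 leads: Row's best replies are W→B, X→D, Y→C, Z→C; Player 2's induced payoffs -5, 8, -2, 6; outcome (D, X), payoffs (6, 8).
Row gets 8 moving first and 6 moving second, so Row prefers to move first.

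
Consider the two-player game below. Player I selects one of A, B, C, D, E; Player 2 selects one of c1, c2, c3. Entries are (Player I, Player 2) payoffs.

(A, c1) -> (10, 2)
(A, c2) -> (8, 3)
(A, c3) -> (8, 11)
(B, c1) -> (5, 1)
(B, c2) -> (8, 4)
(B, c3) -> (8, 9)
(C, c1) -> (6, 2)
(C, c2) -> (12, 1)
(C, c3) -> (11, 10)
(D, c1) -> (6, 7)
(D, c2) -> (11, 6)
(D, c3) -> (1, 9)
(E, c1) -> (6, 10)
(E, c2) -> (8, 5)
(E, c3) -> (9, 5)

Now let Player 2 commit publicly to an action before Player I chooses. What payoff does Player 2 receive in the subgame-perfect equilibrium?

10

Backward induction with Player 2 moving first.
- c1: BR = A, leader payoff 2.
- c2: BR = C, leader payoff 1.
- c3: BR = C, leader payoff 10.
Among 2, 1, 10, the best is 10 at c3. Subgame-perfect outcome: (C, c3) with payoffs (11, 10).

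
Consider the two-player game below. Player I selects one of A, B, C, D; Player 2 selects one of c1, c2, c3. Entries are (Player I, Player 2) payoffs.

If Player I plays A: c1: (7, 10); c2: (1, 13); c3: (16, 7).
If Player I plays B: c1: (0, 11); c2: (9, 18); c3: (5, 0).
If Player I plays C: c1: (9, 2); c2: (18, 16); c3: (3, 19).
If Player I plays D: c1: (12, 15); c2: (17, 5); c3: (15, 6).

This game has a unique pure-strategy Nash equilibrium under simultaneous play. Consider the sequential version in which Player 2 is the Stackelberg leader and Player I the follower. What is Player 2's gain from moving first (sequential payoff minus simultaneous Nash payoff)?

1

Solve by backward induction (Player 2 leads).
- c1: BR = D, leader payoff 15.
- c2: BR = C, leader payoff 16.
- c3: BR = A, leader payoff 7.
Maximizing over 15, 16, 7, Player 2 chooses c2. Subgame-perfect outcome: (C, c2) with payoffs (18, 16).
Under simultaneous play:
Player I's best replies: c1→D; c2→C; c3→A.
Player 2's best replies: A→c2; B→c2; C→c3; D→c1.
The unique mutual best reply is (D, c1), giving (12, 15).
Player 2's commitment gain: 16 − 15 = 1.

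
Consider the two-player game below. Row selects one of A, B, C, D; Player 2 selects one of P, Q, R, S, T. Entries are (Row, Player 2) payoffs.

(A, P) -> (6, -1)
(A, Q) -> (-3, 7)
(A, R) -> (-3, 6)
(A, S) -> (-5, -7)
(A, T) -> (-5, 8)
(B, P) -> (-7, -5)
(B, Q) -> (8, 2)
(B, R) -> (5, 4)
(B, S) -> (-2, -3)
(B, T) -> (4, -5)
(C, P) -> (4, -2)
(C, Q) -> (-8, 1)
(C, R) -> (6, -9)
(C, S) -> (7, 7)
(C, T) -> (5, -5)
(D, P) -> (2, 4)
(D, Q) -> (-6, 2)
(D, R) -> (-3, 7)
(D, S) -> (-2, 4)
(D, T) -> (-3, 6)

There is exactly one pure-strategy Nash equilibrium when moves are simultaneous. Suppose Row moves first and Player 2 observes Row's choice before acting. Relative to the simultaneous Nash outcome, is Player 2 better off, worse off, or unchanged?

Player 2 best-responds to each possible Row move:
- A: Player 2 compares -1, 7, 6, -7, 8 and picks T; Row would get -5.
- B: Player 2 compares -5, 2, 4, -3, -5 and picks R; Row would get 5.
- C: Player 2 compares -2, 1, -9, 7, -5 and picks S; Row would get 7.
- D: Player 2 compares 4, 2, 7, 4, 6 and picks R; Row would get -3.
Among -5, 5, 7, -3, the best is 7 at C. Subgame-perfect outcome: (C, S) with payoffs (7, 7).
For the simultaneous game, intersect best replies.
Row's best replies: P→A; Q→B; R→C; S→C; T→C.
Player 2's best replies: A→T; B→R; C→S; D→R.
Only (C, S) has each player best-responding; Nash payoffs (7, 7).
Player 2 earns 7 sequentially versus 7 at the Nash outcome: unchanged.

unchanged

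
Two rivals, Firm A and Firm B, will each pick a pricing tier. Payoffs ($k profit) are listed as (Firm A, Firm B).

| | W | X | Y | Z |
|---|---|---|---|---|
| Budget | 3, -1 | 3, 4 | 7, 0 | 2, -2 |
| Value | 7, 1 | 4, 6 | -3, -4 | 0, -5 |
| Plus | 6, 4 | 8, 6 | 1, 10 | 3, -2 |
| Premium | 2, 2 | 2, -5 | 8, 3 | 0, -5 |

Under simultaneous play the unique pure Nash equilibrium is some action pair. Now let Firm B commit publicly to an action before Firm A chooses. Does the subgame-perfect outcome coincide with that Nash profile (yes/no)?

Solve by backward induction (Firm B leads).
- W: Firm A compares 3, 7, 6, 2 and picks Value; Firm B would get 1.
- X: Firm A compares 3, 4, 8, 2 and picks Plus; Firm B would get 6.
- Y: Firm A compares 7, -3, 1, 8 and picks Premium; Firm B would get 3.
- Z: Firm A compares 2, 0, 3, 0 and picks Plus; Firm B would get -2.
Firm B's induced payoffs are 1, 6, 3, -2, so Firm B commits to X. Subgame-perfect outcome: (Plus, X) with payoffs (8, 6).
For the simultaneous game, intersect best replies.
Firm A's best replies: W→Value; X→Plus; Y→Premium; Z→Plus.
Firm B's best replies: Budget→X; Value→X; Plus→Y; Premium→Y.
Only (Premium, Y) has each player best-responding; Nash payoffs (8, 3).
Sequential outcome (Plus, X) differs from the Nash profile (Premium, Y).

no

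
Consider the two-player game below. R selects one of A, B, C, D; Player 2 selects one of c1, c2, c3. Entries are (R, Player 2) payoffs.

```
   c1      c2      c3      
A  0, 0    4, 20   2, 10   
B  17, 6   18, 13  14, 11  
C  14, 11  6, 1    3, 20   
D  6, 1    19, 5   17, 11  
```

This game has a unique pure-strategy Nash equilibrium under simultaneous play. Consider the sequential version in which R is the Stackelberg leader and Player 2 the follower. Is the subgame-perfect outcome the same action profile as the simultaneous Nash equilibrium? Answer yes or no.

Player 2 best-responds to each possible R move:
- A: BR = c2, leader payoff 4.
- B: BR = c2, leader payoff 18.
- C: BR = c3, leader payoff 3.
- D: BR = c3, leader payoff 17.
Among 4, 18, 3, 17, the best is 18 at B. Subgame-perfect outcome: (B, c2) with payoffs (18, 13).
Under simultaneous play:
R's best replies: c1→B; c2→D; c3→D.
Player 2's best replies: A→c2; B→c2; C→c3; D→c3.
The unique mutual best reply is (D, c3), giving (17, 11).
Sequential outcome (B, c2) differs from the Nash profile (D, c3).

no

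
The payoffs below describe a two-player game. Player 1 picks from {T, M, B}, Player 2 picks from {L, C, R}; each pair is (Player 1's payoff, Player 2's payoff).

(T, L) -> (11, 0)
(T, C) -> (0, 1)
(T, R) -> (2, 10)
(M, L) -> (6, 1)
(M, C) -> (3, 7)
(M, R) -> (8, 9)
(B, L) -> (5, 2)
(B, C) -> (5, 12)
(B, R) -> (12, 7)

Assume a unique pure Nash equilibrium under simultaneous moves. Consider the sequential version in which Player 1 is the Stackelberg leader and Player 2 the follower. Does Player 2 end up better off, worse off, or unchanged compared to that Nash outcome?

worse off

Solve by backward induction (Player 1 leads).
- T: Player 2 compares 0, 1, 10 and picks R; Player 1 would get 2.
- M: Player 2 compares 1, 7, 9 and picks R; Player 1 would get 8.
- B: Player 2 compares 2, 12, 7 and picks C; Player 1 would get 5.
Among 2, 8, 5, the best is 8 at M. Subgame-perfect outcome: (M, R) with payoffs (8, 9).
Now find the simultaneous Nash equilibrium.
Player 1's best replies: L→T; C→B; R→B.
Player 2's best replies: T→R; M→R; B→C.
Only (B, C) has each player best-responding; Nash payoffs (5, 12).
Player 2 earns 9 sequentially versus 12 at the Nash outcome: worse off.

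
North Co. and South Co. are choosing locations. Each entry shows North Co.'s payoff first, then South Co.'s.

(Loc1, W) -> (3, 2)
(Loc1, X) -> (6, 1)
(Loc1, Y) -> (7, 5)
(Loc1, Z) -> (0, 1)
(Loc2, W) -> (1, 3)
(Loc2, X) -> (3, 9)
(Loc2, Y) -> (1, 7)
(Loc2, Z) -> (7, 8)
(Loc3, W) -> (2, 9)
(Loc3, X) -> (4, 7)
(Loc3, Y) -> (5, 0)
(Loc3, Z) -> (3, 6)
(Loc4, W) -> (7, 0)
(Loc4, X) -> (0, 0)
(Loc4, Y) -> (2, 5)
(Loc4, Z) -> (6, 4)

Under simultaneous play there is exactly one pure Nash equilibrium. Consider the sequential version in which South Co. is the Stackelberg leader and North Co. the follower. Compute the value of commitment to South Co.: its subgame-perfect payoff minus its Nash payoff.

North Co. best-responds to each possible South Co. move:
- W: North Co. compares 3, 1, 2, 7 and picks Loc4; South Co. would get 0.
- X: North Co. compares 6, 3, 4, 0 and picks Loc1; South Co. would get 1.
- Y: North Co. compares 7, 1, 5, 2 and picks Loc1; South Co. would get 5.
- Z: North Co. compares 0, 7, 3, 6 and picks Loc2; South Co. would get 8.
South Co.'s induced payoffs are 0, 1, 5, 8, so South Co. commits to Z. Subgame-perfect outcome: (Loc2, Z) with payoffs (7, 8).
Now find the simultaneous Nash equilibrium.
North Co.'s best replies: W→Loc4; X→Loc1; Y→Loc1; Z→Loc2.
South Co.'s best replies: Loc1→Y; Loc2→X; Loc3→W; Loc4→Y.
The unique mutual best reply is (Loc1, Y), giving (7, 5).
South Co.'s commitment gain: 8 − 5 = 3.

3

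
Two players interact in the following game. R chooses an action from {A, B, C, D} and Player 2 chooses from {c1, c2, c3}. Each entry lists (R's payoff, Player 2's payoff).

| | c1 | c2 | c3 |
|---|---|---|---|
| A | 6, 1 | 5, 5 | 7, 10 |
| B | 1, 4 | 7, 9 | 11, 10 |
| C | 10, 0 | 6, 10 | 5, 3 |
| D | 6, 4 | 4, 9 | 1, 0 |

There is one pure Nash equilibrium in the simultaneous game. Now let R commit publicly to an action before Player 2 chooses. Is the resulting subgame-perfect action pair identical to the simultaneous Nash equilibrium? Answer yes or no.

yes

Backward induction with R moving first.
- A: Player 2 compares 1, 5, 10 and picks c3; R would get 7.
- B: Player 2 compares 4, 9, 10 and picks c3; R would get 11.
- C: Player 2 compares 0, 10, 3 and picks c2; R would get 6.
- D: Player 2 compares 4, 9, 0 and picks c2; R would get 4.
Among 7, 11, 6, 4, the best is 11 at B. Subgame-perfect outcome: (B, c3) with payoffs (11, 10).
Under simultaneous play:
R's best replies: c1→C; c2→B; c3→B.
Player 2's best replies: A→c3; B→c3; C→c2; D→c2.
The unique mutual best reply is (B, c3), giving (11, 10).
Sequential outcome (B, c3) coincides with the Nash profile (B, c3).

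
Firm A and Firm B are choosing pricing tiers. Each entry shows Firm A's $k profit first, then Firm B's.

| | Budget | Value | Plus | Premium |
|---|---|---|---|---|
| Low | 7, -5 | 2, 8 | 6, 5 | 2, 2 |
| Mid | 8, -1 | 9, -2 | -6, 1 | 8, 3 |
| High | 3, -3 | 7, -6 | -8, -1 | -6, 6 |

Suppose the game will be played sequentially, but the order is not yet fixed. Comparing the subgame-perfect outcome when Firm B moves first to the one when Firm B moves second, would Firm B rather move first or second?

If Firm A leads: Firm B's best replies are Low→Value, Mid→Premium, High→Premium; Firm A's induced payoffs 2, 8, -6; outcome (Mid, Premium), payoffs (8, 3).
If Firm B leads: Firm A's best replies are Budget→Mid, Value→Mid, Plus→Low, Premium→Mid; Firm B's induced payoffs -1, -2, 5, 3; outcome (Low, Plus), payoffs (6, 5).
Firm B gets 5 moving first and 3 moving second, so Firm B prefers to move first.

first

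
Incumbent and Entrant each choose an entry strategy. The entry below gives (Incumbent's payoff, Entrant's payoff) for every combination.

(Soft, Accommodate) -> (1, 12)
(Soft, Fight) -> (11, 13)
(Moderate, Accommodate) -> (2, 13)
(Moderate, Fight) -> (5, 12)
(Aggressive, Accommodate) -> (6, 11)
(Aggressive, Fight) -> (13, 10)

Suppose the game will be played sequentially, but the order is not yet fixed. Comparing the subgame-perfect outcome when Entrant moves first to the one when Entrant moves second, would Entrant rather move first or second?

second

If Incumbent leads: Entrant's best replies are Soft→Fight, Moderate→Accommodate, Aggressive→Accommodate; Incumbent's induced payoffs 11, 2, 6; outcome (Soft, Fight), payoffs (11, 13).
If Entrant leads: Incumbent's best replies are Accommodate→Aggressive, Fight→Aggressive; Entrant's induced payoffs 11, 10; outcome (Aggressive, Accommodate), payoffs (6, 11).
Entrant gets 11 moving first and 13 moving second, so Entrant prefers to move second.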